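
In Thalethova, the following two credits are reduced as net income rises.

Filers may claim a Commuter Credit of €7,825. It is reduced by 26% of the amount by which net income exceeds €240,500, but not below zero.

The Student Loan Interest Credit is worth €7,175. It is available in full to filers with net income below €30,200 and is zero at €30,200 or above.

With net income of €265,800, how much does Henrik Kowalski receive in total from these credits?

Commuter Credit: 26% of the €25,300 excess over €240,500 is €6,578; credit = €7,825 − €6,578 = €1,247.
Student Loan Interest Credit: €265,800 meets or exceeds the €30,200 cutoff, so the credit is €0.
Total: €1,247 + €0 = €1,247.

€1,247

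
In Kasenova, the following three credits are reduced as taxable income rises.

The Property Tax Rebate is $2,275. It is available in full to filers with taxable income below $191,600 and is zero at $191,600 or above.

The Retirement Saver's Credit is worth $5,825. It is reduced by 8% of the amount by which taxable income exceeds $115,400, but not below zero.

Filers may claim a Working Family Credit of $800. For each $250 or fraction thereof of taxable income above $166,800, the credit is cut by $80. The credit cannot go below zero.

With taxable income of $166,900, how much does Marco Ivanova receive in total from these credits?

$4,700

Property Tax Rebate: $166,900 is below the $191,600 cutoff, so the full $2,275 applies.
Retirement Saver's Credit: 8% of the $51,500 excess over $115,400 is $4,120; credit = $5,825 − $4,120 = $1,705.
Working Family Credit: income exceeds $166,800 by $100, which is 1 full-or-partial $250 increment; reduction = 1 × $80 = $80, leaving $720.
Total: $2,275 + $1,705 + $720 = $4,700.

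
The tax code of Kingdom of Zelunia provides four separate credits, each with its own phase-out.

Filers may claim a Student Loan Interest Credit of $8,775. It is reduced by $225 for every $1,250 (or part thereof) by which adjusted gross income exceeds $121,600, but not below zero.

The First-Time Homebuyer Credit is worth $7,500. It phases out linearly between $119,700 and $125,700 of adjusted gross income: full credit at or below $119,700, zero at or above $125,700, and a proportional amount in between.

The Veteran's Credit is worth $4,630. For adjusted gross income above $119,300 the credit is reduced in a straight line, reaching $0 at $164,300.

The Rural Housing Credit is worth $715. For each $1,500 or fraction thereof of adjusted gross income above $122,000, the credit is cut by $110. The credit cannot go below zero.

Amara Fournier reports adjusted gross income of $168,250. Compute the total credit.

$225

Student Loan Interest Credit: income exceeds $121,600 by $46,650, which is 38 full-or-partial $1,250 increments; reduction = 38 × $225 = $8,550, leaving $225.
First-Time Homebuyer Credit: $168,250 is at or above $125,700, so the credit is $0.
Veteran's Credit: $168,250 is at or above $164,300, so the credit is $0.
Rural Housing Credit: income exceeds $122,000 by $46,250 → 31 increments × $110 = $3,410 ≥ base, so the credit is $0.
Total: $225 + $0 + $0 + $0 = $225.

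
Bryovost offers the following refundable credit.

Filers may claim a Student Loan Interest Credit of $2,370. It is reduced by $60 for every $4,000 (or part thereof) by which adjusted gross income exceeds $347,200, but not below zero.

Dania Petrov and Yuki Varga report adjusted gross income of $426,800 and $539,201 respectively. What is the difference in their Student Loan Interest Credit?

$1,170

Dania ($426,800): Student Loan Interest Credit: income exceeds $347,200 by $79,600, which is 20 full-or-partial $4,000 increments; reduction = 20 × $60 = $1,200, leaving $1,170.
Yuki ($539,201): Student Loan Interest Credit: income exceeds $347,200 by $192,001 → 49 increments × $60 = $2,940 ≥ base, so the credit is $0.
Difference: |$1,170 − $0| = $1,170.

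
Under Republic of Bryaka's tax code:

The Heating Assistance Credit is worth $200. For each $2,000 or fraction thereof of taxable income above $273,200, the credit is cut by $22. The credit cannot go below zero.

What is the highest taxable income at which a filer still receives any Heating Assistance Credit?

$291,200

After 9 increments the reduction is 9 × $22 = $198, leaving $2; one more increment wipes it out. Increment 9 ends at excess 9 × $2,000 = $18,000, so the highest qualifying income is $273,200 + $18,000 = $291,200.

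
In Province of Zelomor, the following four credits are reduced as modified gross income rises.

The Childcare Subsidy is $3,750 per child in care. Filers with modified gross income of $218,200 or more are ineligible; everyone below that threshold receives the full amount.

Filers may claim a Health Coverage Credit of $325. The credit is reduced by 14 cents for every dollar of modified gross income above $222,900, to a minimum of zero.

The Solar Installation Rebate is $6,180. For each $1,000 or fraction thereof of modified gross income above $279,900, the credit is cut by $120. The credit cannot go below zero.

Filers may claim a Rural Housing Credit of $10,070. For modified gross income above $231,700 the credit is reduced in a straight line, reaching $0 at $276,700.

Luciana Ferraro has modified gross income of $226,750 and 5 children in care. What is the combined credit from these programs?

$16,250

Childcare Subsidy: base = 5 × $3,750 = $18,750. $226,750 meets or exceeds the $218,200 cutoff, so the credit is $0.
Health Coverage Credit: 14% of the $3,850 excess over $222,900 is $539 ≥ base, so the credit is $0.
Solar Installation Rebate: $226,750 is at or below the $279,900 threshold, so the full $6,180 applies.
Rural Housing Credit: $226,750 is at or below the $231,700 threshold, so the full $10,070 applies.
Total: $0 + $0 + $6,180 + $10,070 = $16,250.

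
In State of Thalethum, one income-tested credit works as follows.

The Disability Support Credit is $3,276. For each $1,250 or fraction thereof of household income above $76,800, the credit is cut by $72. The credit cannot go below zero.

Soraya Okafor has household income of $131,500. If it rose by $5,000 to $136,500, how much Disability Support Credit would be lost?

$108

At $131,500 — income exceeds $76,800 by $54,700, which is 44 full-or-partial $1,250 increments; reduction = 44 × $72 = $3,168, leaving $108.
At $136,500 — income exceeds $76,800 by $59,700 → 48 increments × $72 = $3,456 ≥ base, so the credit is $0.
Lost: $108 − $0 = $108.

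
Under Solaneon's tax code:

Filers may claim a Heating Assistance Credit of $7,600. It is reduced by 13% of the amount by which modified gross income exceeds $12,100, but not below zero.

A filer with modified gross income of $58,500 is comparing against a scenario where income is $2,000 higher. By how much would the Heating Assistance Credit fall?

At $58,500 — 13% of the $46,400 excess over $12,100 is $6,032; credit = $7,600 − $6,032 = $1,568.
At $60,500 — 13% of the $48,400 excess over $12,100 is $6,292; credit = $7,600 − $6,292 = $1,308.
Lost: $1,568 − $1,308 = $260.

$260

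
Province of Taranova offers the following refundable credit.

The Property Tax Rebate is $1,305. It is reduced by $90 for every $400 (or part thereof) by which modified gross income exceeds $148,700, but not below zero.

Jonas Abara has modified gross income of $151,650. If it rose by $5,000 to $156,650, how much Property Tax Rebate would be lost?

At $151,650 — income exceeds $148,700 by $2,950, which is 8 full-or-partial $400 increments; reduction = 8 × $90 = $720, leaving $585.
At $156,650 — income exceeds $148,700 by $7,950 → 20 increments × $90 = $1,800 ≥ base, so the credit is $0.
Lost: $585 − $0 = $585.

$585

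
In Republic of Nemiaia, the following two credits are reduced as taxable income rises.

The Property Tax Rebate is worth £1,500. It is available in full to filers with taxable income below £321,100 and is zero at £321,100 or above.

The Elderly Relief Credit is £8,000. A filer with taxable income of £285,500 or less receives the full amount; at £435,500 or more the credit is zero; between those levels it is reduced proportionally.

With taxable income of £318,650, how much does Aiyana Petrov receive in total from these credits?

Property Tax Rebate: £318,650 is below the £321,100 cutoff, so the full £1,500 applies.
Elderly Relief Credit: £318,650 is £33,150 into a £150,000 phase-out range, leaving 116,850/150,000 of the credit: £8,000 × 116,850/150,000 = £6,232.
Total: £1,500 + £6,232 = £7,732.

£7,732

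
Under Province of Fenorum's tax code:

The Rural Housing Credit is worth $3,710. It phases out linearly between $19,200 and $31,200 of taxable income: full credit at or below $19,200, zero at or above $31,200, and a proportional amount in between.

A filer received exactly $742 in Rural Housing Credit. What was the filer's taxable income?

$742 is 742/3,710 of the full $3,710, so 2,968/3,710 of the $12,000 range has been used: income = $19,200 + $12,000 × 2,968/3,710 = $28,800.

$28,800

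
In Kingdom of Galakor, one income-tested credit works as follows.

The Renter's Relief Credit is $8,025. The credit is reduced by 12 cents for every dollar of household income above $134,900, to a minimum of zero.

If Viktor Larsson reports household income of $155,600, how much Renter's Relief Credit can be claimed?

Renter's Relief Credit: 12% of the $20,700 excess over $134,900 is $2,484; credit = $8,025 − $2,484 = $5,541.

$5,541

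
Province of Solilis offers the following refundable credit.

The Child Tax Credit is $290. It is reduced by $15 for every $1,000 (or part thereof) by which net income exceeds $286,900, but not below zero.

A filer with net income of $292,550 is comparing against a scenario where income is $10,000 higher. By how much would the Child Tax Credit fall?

$150

At $292,550 — income exceeds $286,900 by $5,650, which is 6 full-or-partial $1,000 increments; reduction = 6 × $15 = $90, leaving $200.
At $302,550 — income exceeds $286,900 by $15,650, which is 16 full-or-partial $1,000 increments; reduction = 16 × $15 = $240, leaving $50.
Lost: $200 − $50 = $150.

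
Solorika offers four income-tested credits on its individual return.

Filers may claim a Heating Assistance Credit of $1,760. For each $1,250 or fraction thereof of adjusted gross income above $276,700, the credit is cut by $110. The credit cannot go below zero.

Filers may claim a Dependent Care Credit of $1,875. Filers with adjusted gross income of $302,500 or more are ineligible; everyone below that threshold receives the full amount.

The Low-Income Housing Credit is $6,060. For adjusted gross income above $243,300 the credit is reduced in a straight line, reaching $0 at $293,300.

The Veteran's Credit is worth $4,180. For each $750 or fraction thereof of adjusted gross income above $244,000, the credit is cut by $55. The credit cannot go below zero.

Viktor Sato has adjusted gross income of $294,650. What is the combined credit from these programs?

Heating Assistance Credit: income exceeds $276,700 by $17,950, which is 15 full-or-partial $1,250 increments; reduction = 15 × $110 = $1,650, leaving $110.
Dependent Care Credit: $294,650 is below the $302,500 cutoff, so the full $1,875 applies.
Low-Income Housing Credit: $294,650 is at or above $293,300, so the credit is $0.
Veteran's Credit: income exceeds $244,000 by $50,650, which is 68 full-or-partial $750 increments; reduction = 68 × $55 = $3,740, leaving $440.
Total: $110 + $1,875 + $0 + $440 = $2,425.

$2,425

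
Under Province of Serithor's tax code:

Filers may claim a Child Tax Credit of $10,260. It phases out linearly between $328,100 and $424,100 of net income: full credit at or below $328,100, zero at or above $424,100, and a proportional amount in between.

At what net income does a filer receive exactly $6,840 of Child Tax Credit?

$360,100

$6,840 is 6,840/10,260 of the full $10,260, so 3,420/10,260 of the $96,000 range has been used: income = $328,100 + $96,000 × 3,420/10,260 = $360,100.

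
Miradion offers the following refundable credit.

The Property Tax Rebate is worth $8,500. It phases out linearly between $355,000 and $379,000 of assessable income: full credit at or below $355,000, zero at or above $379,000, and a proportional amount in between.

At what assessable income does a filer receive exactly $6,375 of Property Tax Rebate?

$361,000

$6,375 is 6,375/8,500 of the full $8,500, so 2,125/8,500 of the $24,000 range has been used: income = $355,000 + $24,000 × 2,125/8,500 = $361,000.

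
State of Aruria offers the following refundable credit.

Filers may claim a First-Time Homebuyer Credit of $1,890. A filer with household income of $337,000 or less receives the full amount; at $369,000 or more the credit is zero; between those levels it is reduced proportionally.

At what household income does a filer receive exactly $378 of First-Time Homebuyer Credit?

$362,600

$378 is 378/1,890 of the full $1,890, so 1,512/1,890 of the $32,000 range has been used: income = $337,000 + $32,000 × 1,512/1,890 = $362,600.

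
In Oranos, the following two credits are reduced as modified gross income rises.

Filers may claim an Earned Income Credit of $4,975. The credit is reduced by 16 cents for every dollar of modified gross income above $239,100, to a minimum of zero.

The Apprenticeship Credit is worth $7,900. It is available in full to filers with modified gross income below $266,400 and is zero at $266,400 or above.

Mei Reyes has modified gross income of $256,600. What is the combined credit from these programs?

$10,075

Earned Income Credit: 16% of the $17,500 excess over $239,100 is $2,800; credit = $4,975 − $2,800 = $2,175.
Apprenticeship Credit: $256,600 is below the $266,400 cutoff, so the full $7,900 applies.
Total: $2,175 + $7,900 = $10,075.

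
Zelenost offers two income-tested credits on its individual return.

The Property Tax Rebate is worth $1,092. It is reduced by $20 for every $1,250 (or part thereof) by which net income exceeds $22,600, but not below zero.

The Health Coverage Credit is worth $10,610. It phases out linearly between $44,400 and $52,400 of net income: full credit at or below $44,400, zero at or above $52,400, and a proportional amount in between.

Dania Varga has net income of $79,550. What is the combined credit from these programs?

Property Tax Rebate: income exceeds $22,600 by $56,950, which is 46 full-or-partial $1,250 increments; reduction = 46 × $20 = $920, leaving $172.
Health Coverage Credit: $79,550 is at or above $52,400, so the credit is $0.
Total: $172 + $0 = $172.

$172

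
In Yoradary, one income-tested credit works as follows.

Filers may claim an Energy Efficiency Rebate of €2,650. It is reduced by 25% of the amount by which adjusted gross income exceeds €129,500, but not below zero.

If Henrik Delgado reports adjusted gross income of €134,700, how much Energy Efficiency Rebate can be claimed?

€1,350

Energy Efficiency Rebate: 25% of the €5,200 excess over €129,500 is €1,300; credit = €2,650 − €1,300 = €1,350.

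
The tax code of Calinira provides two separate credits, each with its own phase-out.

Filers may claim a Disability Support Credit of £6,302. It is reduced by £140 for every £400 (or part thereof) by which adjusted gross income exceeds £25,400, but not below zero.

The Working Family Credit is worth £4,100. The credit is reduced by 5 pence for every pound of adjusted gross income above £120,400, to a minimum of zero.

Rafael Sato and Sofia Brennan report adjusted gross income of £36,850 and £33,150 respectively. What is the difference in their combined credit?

Rafael (£36,850): Disability Support Credit: income exceeds £25,400 by £11,450, which is 29 full-or-partial £400 increments; reduction = 29 × £140 = £4,060, leaving £2,242. Working Family Credit: £36,850 is at or below the £120,400 threshold, so the full £4,100 applies. total £2,242 + £4,100 = £6,342
Sofia (£33,150): Disability Support Credit: income exceeds £25,400 by £7,750, which is 20 full-or-partial £400 increments; reduction = 20 × £140 = £2,800, leaving £3,502. Working Family Credit: £33,150 is at or below the £120,400 threshold, so the full £4,100 applies. total £3,502 + £4,100 = £7,602
Difference: |£6,342 − £7,602| = £1,260.

£1,260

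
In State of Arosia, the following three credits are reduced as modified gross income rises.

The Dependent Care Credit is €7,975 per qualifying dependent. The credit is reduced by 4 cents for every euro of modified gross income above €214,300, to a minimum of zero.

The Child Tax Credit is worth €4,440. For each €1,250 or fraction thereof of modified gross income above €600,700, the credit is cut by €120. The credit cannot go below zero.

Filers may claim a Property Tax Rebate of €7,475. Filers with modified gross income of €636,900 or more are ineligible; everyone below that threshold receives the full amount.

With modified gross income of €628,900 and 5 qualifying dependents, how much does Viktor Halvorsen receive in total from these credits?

€32,446

Dependent Care Credit: base = 5 × €7,975 = €39,875. 4% of the €414,600 excess over €214,300 is €16,584; credit = €39,875 − €16,584 = €23,291.
Child Tax Credit: income exceeds €600,700 by €28,200, which is 23 full-or-partial €1,250 increments; reduction = 23 × €120 = €2,760, leaving €1,680.
Property Tax Rebate: €628,900 is below the €636,900 cutoff, so the full €7,475 applies.
Total: €23,291 + €1,680 + €7,475 = €32,446.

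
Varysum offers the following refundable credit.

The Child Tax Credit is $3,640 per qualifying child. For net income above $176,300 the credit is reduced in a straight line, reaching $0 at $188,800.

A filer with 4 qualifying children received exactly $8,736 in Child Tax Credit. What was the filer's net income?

Full credit = 4 × $3,640 = $14,560.
$8,736 is 8,736/14,560 of the full $14,560, so 5,824/14,560 of the $12,500 range has been used: income = $176,300 + $12,500 × 5,824/14,560 = $181,300.

$181,300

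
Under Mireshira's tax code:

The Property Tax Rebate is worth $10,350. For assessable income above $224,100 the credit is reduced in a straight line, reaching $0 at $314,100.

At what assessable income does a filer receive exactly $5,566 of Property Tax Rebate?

$265,700

$5,566 is 5,566/10,350 of the full $10,350, so 4,784/10,350 of the $90,000 range has been used: income = $224,100 + $90,000 × 4,784/10,350 = $265,700.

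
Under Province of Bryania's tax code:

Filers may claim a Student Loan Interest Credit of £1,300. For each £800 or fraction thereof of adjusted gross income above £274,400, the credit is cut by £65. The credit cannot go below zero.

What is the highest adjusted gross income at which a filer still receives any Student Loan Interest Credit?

After 19 increments the reduction is 19 × £65 = £1,235, leaving £65; one more increment wipes it out. Increment 19 ends at excess 19 × £800 = £15,200, so the highest qualifying income is £274,400 + £15,200 = £289,600.

£289,600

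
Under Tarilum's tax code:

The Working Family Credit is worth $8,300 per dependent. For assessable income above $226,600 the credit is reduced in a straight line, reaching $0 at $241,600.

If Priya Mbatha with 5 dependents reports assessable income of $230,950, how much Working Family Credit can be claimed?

Working Family Credit: base = 5 × $8,300 = $41,500. $230,950 is $4,350 into a $15,000 phase-out range, leaving 10,650/15,000 of the credit: $41,500 × 10,650/15,000 = $29,465.

$29,465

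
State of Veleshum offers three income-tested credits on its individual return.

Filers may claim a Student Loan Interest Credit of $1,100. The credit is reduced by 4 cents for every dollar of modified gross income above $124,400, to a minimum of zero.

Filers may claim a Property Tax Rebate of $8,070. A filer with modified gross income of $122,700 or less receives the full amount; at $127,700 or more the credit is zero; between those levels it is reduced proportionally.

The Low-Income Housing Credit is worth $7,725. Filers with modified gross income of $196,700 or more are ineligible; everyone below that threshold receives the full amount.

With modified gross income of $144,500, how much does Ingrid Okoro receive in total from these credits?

Student Loan Interest Credit: 4% of the $20,100 excess over $124,400 is $804; credit = $1,100 − $804 = $296.
Property Tax Rebate: $144,500 is at or above $127,700, so the credit is $0.
Low-Income Housing Credit: $144,500 is below the $196,700 cutoff, so the full $7,725 applies.
Total: $296 + $0 + $7,725 = $8,021.

$8,021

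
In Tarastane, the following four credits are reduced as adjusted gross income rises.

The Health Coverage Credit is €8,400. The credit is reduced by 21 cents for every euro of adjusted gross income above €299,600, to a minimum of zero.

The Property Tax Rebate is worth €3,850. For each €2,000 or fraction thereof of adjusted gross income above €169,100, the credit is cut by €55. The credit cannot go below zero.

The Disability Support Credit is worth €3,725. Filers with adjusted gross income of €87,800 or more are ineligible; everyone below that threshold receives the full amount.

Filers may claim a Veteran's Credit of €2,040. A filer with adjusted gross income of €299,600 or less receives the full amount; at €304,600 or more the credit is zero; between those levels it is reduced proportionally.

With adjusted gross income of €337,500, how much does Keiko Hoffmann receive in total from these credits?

Health Coverage Credit: 21% of the €37,900 excess over €299,600 is €7,959; credit = €8,400 − €7,959 = €441.
Property Tax Rebate: income exceeds €169,100 by €168,400 → 85 increments × €55 = €4,675 ≥ base, so the credit is €0.
Disability Support Credit: €337,500 meets or exceeds the €87,800 cutoff, so the credit is €0.
Veteran's Credit: €337,500 is at or above €304,600, so the credit is €0.
Total: €441 + €0 + €0 + €0 = €441.

€441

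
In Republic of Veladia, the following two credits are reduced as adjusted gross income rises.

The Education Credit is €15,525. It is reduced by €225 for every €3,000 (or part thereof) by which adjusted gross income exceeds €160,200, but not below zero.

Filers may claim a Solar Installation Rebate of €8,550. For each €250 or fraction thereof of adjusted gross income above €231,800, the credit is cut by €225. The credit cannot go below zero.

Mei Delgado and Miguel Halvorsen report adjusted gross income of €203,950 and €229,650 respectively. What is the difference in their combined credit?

€2,025

Mei (€203,950): Education Credit: income exceeds €160,200 by €43,750, which is 15 full-or-partial €3,000 increments; reduction = 15 × €225 = €3,375, leaving €12,150. Solar Installation Rebate: €203,950 is at or below the €231,800 threshold, so the full €8,550 applies. total €12,150 + €8,550 = €20,700
Miguel (€229,650): Education Credit: income exceeds €160,200 by €69,450, which is 24 full-or-partial €3,000 increments; reduction = 24 × €225 = €5,400, leaving €10,125. Solar Installation Rebate: €229,650 is at or below the €231,800 threshold, so the full €8,550 applies. total €10,125 + €8,550 = €18,675
Difference: |€20,700 − €18,675| = €2,025.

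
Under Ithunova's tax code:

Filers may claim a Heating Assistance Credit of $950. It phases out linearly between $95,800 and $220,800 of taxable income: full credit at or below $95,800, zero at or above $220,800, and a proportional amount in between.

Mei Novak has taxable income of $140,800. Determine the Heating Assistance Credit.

$608

Heating Assistance Credit: $140,800 is $45,000 into a $125,000 phase-out range, leaving 80,000/125,000 of the credit: $950 × 80,000/125,000 = $608.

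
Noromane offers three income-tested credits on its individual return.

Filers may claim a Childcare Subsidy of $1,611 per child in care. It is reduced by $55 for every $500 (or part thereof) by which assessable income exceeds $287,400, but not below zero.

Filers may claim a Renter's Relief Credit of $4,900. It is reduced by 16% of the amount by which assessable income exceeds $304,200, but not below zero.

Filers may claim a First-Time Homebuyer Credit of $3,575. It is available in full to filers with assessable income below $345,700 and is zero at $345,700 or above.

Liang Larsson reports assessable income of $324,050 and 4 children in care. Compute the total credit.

$7,673

Childcare Subsidy: base = 4 × $1,611 = $6,444. income exceeds $287,400 by $36,650, which is 74 full-or-partial $500 increments; reduction = 74 × $55 = $4,070, leaving $2,374.
Renter's Relief Credit: 16% of the $19,850 excess over $304,200 is $3,176; credit = $4,900 − $3,176 = $1,724.
First-Time Homebuyer Credit: $324,050 is below the $345,700 cutoff, so the full $3,575 applies.
Total: $2,374 + $1,724 + $3,575 = $7,673.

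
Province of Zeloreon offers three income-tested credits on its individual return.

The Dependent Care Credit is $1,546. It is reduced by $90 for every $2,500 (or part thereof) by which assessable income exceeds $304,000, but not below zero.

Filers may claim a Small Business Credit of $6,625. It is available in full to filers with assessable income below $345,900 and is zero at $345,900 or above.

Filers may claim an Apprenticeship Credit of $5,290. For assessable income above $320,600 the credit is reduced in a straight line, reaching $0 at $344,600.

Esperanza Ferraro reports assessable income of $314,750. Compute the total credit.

$13,011

Dependent Care Credit: income exceeds $304,000 by $10,750, which is 5 full-or-partial $2,500 increments; reduction = 5 × $90 = $450, leaving $1,096.
Small Business Credit: $314,750 is below the $345,900 cutoff, so the full $6,625 applies.
Apprenticeship Credit: $314,750 is at or below the $320,600 threshold, so the full $5,290 applies.
Total: $1,096 + $6,625 + $5,290 = $13,011.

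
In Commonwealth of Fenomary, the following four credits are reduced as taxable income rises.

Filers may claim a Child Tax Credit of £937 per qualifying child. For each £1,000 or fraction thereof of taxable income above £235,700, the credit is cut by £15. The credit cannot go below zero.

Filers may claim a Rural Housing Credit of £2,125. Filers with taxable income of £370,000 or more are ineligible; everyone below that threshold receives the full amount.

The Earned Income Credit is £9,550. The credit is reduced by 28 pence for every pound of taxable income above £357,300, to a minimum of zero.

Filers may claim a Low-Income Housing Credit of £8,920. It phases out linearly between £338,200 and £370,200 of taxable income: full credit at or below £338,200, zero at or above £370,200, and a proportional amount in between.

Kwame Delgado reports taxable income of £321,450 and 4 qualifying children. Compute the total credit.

Child Tax Credit: base = 4 × £937 = £3,748. income exceeds £235,700 by £85,750, which is 86 full-or-partial £1,000 increments; reduction = 86 × £15 = £1,290, leaving £2,458.
Rural Housing Credit: £321,450 is below the £370,000 cutoff, so the full £2,125 applies.
Earned Income Credit: £321,450 is at or below the £357,300 threshold, so the full £9,550 applies.
Low-Income Housing Credit: £321,450 is at or below the £338,200 threshold, so the full £8,920 applies.
Total: £2,458 + £2,125 + £9,550 + £8,920 = £23,053.

£23,053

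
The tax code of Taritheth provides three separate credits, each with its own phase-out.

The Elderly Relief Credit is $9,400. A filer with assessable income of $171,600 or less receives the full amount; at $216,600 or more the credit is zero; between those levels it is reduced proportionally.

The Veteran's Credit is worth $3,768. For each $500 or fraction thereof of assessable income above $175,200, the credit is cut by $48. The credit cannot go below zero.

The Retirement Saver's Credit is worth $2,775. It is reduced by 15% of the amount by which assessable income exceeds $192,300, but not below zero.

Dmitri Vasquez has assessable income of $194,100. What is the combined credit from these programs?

$9,149

Elderly Relief Credit: $194,100 is $22,500 into a $45,000 phase-out range, leaving 22,500/45,000 of the credit: $9,400 × 22,500/45,000 = $4,700.
Veteran's Credit: income exceeds $175,200 by $18,900, which is 38 full-or-partial $500 increments; reduction = 38 × $48 = $1,824, leaving $1,944.
Retirement Saver's Credit: 15% of the $1,800 excess over $192,300 is $270; credit = $2,775 − $270 = $2,505.
Total: $4,700 + $1,944 + $2,505 = $9,149.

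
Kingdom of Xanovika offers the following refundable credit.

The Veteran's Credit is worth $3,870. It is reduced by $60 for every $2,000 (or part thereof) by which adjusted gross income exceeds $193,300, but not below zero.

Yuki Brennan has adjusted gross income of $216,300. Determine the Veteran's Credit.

$3,150

Veteran's Credit: income exceeds $193,300 by $23,000, which is 12 full-or-partial $2,000 increments; reduction = 12 × $60 = $720, leaving $3,150.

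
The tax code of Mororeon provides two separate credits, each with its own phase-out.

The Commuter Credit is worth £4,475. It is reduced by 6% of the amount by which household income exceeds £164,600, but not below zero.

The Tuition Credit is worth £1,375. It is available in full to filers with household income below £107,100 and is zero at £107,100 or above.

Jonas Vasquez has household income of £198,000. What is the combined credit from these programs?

£2,471

Commuter Credit: 6% of the £33,400 excess over £164,600 is £2,004; credit = £4,475 − £2,004 = £2,471.
Tuition Credit: £198,000 meets or exceeds the £107,100 cutoff, so the credit is £0.
Total: £2,471 + £0 = £2,471.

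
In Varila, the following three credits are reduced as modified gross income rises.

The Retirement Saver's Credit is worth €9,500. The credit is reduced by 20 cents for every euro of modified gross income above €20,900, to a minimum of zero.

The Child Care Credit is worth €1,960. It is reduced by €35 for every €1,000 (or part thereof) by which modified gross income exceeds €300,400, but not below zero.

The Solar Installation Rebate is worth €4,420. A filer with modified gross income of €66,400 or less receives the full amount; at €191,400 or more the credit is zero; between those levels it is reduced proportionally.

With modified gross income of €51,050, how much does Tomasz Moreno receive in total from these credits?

Retirement Saver's Credit: 20% of the €30,150 excess over €20,900 is €6,030; credit = €9,500 − €6,030 = €3,470.
Child Care Credit: €51,050 is at or below the €300,400 threshold, so the full €1,960 applies.
Solar Installation Rebate: €51,050 is at or below the €66,400 threshold, so the full €4,420 applies.
Total: €3,470 + €1,960 + €4,420 = €9,850.

€9,850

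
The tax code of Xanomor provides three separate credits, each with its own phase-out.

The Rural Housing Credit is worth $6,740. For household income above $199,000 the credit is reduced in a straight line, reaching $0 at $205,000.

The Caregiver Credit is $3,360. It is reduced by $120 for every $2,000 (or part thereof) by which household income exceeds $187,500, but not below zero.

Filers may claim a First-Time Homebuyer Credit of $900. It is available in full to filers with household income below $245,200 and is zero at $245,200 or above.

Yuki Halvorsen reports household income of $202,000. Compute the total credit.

$6,670

Rural Housing Credit: $202,000 is $3,000 into a $6,000 phase-out range, leaving 3,000/6,000 of the credit: $6,740 × 3,000/6,000 = $3,370.
Caregiver Credit: income exceeds $187,500 by $14,500, which is 8 full-or-partial $2,000 increments; reduction = 8 × $120 = $960, leaving $2,400.
First-Time Homebuyer Credit: $202,000 is below the $245,200 cutoff, so the full $900 applies.
Total: $3,370 + $2,400 + $900 = $6,670.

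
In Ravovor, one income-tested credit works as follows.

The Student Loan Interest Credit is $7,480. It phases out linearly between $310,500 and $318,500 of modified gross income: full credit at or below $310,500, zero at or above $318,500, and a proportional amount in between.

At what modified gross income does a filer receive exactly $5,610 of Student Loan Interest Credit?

$312,500

$5,610 is 5,610/7,480 of the full $7,480, so 1,870/7,480 of the $8,000 range has been used: income = $310,500 + $8,000 × 1,870/7,480 = $312,500.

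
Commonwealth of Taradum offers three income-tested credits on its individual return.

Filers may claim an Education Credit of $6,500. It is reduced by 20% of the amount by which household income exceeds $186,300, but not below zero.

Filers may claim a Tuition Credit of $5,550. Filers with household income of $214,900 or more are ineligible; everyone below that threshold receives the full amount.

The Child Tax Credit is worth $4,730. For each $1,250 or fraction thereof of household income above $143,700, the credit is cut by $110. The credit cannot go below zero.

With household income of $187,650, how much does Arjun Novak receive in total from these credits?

Education Credit: 20% of the $1,350 excess over $186,300 is $270; credit = $6,500 − $270 = $6,230.
Tuition Credit: $187,650 is below the $214,900 cutoff, so the full $5,550 applies.
Child Tax Credit: income exceeds $143,700 by $43,950, which is 36 full-or-partial $1,250 increments; reduction = 36 × $110 = $3,960, leaving $770.
Total: $6,230 + $5,550 + $770 = $12,550.

$12,550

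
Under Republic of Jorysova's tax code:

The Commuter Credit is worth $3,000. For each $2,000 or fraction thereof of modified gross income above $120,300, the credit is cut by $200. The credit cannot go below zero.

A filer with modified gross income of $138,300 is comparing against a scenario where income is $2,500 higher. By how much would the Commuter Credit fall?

At $138,300 — income exceeds $120,300 by $18,000, which is 9 full-or-partial $2,000 increments; reduction = 9 × $200 = $1,800, leaving $1,200.
At $140,800 — income exceeds $120,300 by $20,500, which is 11 full-or-partial $2,000 increments; reduction = 11 × $200 = $2,200, leaving $800.
Lost: $1,200 − $800 = $400.

$400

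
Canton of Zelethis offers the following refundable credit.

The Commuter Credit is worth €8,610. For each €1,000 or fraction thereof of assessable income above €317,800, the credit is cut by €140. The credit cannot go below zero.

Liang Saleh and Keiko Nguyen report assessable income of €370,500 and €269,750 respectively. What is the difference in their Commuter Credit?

€7,420

Liang (€370,500): Commuter Credit: income exceeds €317,800 by €52,700, which is 53 full-or-partial €1,000 increments; reduction = 53 × €140 = €7,420, leaving €1,190.
Keiko (€269,750): Commuter Credit: €269,750 is at or below the €317,800 threshold, so the full €8,610 applies.
Difference: |€1,190 − €8,610| = €7,420.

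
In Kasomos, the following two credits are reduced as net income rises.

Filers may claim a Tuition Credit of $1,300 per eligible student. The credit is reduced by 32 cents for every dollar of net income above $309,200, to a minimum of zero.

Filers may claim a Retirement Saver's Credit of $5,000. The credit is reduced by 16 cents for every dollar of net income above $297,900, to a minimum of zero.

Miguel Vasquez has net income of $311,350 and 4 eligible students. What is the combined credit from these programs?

$7,360

Tuition Credit: base = 4 × $1,300 = $5,200. 32% of the $2,150 excess over $309,200 is $688; credit = $5,200 − $688 = $4,512.
Retirement Saver's Credit: 16% of the $13,450 excess over $297,900 is $2,152; credit = $5,000 − $2,152 = $2,848.
Total: $4,512 + $2,848 = $7,360.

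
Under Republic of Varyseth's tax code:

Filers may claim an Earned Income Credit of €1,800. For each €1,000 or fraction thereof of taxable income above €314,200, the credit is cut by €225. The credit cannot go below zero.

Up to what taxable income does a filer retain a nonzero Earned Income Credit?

After 7 increments the reduction is 7 × €225 = €1,575, leaving €225; one more increment wipes it out. Increment 7 ends at excess 7 × €1,000 = €7,000, so the highest qualifying income is €314,200 + €7,000 = €321,200.

€321,200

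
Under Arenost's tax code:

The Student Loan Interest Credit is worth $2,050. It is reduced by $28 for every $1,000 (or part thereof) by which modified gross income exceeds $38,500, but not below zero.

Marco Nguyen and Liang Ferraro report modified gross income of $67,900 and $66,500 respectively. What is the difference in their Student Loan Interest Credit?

Marco ($67,900): Student Loan Interest Credit: income exceeds $38,500 by $29,400, which is 30 full-or-partial $1,000 increments; reduction = 30 × $28 = $840, leaving $1,210.
Liang ($66,500): Student Loan Interest Credit: income exceeds $38,500 by $28,000, which is 28 full-or-partial $1,000 increments; reduction = 28 × $28 = $784, leaving $1,266.
Difference: |$1,210 − $1,266| = $56.

$56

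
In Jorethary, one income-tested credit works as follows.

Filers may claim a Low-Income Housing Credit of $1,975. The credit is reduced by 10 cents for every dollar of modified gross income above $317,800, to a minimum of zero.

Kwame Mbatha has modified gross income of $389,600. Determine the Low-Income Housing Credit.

Low-Income Housing Credit: 10% of the $71,800 excess over $317,800 is $7,180 ≥ base, so the credit is $0.

$0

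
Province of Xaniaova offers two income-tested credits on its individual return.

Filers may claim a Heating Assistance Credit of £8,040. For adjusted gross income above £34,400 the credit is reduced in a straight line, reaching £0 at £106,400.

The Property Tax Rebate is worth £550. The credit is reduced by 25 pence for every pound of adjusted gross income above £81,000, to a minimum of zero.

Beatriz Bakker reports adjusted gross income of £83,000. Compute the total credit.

Heating Assistance Credit: £83,000 is £48,600 into a £72,000 phase-out range, leaving 23,400/72,000 of the credit: £8,040 × 23,400/72,000 = £2,613.
Property Tax Rebate: 25% of the £2,000 excess over £81,000 is £500; credit = £550 − £500 = £50.
Total: £2,613 + £50 = £2,663.

£2,663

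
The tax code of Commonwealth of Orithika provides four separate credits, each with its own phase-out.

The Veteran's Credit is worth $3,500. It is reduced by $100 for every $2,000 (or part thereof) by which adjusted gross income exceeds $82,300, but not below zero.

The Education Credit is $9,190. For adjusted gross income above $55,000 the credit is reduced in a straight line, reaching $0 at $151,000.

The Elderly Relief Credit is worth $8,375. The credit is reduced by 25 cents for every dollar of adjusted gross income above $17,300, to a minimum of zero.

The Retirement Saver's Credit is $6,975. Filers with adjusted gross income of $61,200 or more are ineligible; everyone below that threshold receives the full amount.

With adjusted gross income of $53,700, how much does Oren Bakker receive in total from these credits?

$19,665

Veteran's Credit: $53,700 is at or below the $82,300 threshold, so the full $3,500 applies.
Education Credit: $53,700 is at or below the $55,000 threshold, so the full $9,190 applies.
Elderly Relief Credit: 25% of the $36,400 excess over $17,300 is $9,100 ≥ base, so the credit is $0.
Retirement Saver's Credit: $53,700 is below the $61,200 cutoff, so the full $6,975 applies.
Total: $3,500 + $9,190 + $0 + $6,975 = $19,665.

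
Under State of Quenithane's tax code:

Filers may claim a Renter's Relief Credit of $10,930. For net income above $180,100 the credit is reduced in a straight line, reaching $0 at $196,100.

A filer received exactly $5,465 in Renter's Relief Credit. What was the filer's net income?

$5,465 is 5,465/10,930 of the full $10,930, so 5,465/10,930 of the $16,000 range has been used: income = $180,100 + $16,000 × 5,465/10,930 = $188,100.

$188,100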